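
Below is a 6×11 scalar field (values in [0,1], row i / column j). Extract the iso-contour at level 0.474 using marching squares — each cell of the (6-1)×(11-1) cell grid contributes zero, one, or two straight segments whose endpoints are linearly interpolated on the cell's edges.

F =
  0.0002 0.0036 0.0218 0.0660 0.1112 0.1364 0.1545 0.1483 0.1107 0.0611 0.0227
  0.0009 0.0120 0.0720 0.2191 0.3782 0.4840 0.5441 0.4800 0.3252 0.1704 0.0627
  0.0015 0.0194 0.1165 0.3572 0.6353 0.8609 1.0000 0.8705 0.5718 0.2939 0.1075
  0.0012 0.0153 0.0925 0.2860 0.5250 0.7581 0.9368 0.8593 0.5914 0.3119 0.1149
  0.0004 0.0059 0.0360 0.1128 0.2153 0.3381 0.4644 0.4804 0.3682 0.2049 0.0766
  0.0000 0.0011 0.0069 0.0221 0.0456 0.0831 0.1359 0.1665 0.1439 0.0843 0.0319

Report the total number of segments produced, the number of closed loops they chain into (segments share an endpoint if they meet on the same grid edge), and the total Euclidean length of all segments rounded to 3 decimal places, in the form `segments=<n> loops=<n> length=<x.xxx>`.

cell (0,4): code 0100 → (0.971,5.000)–(1.000,4.905)
cell (0,5): code 1100 → (0.820,6.000)–(0.971,5.000)
cell (0,6): code 1100 → (0.982,7.000)–(0.820,6.000)
cell (0,7): code 1000 → (1.000,7.039)–(0.982,7.000)
cell (1,3): code 0100 → (1.373,4.000)–(2.000,3.420)
cell (1,4): code 1110 → (1.000,4.905)–(1.373,4.000)
cell (1,7): code 1101 → (1.603,8.000)–(1.000,7.039)
cell (1,8): code 1000 → (2.000,8.352)–(1.603,8.000)
cell (2,3): code 0110 → (2.000,3.420)–(3.000,3.787)
cell (2,8): code 1001 → (3.000,8.420)–(2.000,8.352)
cell (3,3): code 0010 → (3.000,3.787)–(3.165,4.000)
cell (3,4): code 0011 → (3.165,4.000)–(3.676,5.000)
cell (3,5): code 0011 → (3.676,5.000)–(3.980,6.000)
cell (3,6): code 0111 → (3.980,6.000)–(4.000,6.600)
cell (3,7): code 1011 → (4.000,7.057)–(3.526,8.000)
cell (3,8): code 0001 → (3.526,8.000)–(3.000,8.420)
cell (4,6): code 0010 → (4.000,6.600)–(4.020,7.000)
cell (4,7): code 0001 → (4.020,7.000)–(4.000,7.057)
total: 18 segments, chained into 1 closed loop(s), length Σ = 12.959878

segments=18 loops=1 length=12.960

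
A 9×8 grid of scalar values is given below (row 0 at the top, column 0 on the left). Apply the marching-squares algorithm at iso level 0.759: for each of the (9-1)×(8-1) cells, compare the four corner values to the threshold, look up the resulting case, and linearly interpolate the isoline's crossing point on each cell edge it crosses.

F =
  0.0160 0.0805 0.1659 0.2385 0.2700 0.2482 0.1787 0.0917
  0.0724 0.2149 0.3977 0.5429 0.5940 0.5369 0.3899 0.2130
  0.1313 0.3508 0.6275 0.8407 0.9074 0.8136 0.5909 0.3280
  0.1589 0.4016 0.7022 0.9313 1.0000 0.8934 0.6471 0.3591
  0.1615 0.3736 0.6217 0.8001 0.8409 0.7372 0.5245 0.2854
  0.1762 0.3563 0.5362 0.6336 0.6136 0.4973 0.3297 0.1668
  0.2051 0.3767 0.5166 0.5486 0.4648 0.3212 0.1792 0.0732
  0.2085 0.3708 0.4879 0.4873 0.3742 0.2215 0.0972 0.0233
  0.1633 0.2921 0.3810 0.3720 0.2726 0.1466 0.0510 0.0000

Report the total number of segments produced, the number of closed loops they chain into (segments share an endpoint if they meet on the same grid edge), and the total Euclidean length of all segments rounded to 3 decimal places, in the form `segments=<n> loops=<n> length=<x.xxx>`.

segments=12 loops=1 length=9.564

cell (1,2): code 0100 → (1.726,3.000)–(2.000,2.617)
cell (1,3): code 1100 → (1.526,4.000)–(1.726,3.000)
cell (1,4): code 1100 → (1.803,5.000)–(1.526,4.000)
cell (1,5): code 1000 → (2.000,5.245)–(1.803,5.000)
cell (2,2): code 0110 → (2.000,2.617)–(3.000,2.248)
cell (2,5): code 1001 → (3.000,5.546)–(2.000,5.245)
cell (3,2): code 0110 → (3.000,2.248)–(4.000,2.770)
cell (3,4): code 1011 → (4.000,4.790)–(3.860,5.000)
cell (3,5): code 0001 → (3.860,5.000)–(3.000,5.546)
cell (4,2): code 0010 → (4.000,2.770)–(4.247,3.000)
cell (4,3): code 0011 → (4.247,3.000)–(4.360,4.000)
cell (4,4): code 0001 → (4.360,4.000)–(4.000,4.790)
total: 12 segments, chained into 1 closed loop(s), length Σ = 9.564395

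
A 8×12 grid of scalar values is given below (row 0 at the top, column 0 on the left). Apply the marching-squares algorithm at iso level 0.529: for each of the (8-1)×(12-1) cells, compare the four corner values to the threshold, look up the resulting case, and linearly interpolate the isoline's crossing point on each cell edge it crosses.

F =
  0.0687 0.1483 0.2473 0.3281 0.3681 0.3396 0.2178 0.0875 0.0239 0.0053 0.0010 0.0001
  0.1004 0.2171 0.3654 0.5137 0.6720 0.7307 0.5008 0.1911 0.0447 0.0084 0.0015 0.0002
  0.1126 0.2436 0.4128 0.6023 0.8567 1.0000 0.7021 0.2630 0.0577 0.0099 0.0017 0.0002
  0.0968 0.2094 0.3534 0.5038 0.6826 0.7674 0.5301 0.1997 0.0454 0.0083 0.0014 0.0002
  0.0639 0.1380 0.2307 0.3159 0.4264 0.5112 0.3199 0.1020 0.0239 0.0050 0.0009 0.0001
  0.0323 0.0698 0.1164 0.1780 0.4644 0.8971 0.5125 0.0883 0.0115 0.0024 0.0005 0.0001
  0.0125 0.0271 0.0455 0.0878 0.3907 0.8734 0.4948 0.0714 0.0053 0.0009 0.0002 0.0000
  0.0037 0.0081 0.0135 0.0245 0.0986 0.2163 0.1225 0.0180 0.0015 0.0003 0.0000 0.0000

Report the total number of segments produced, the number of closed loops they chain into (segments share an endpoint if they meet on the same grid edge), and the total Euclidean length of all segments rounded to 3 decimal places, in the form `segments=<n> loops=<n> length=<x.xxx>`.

segments=20 loops=2 length=17.530

cell (0,3): code 0100 → (0.529,4.000)–(1.000,3.097)
cell (0,4): code 1100 → (0.484,5.000)–(0.529,4.000)
cell (0,5): code 1000 → (1.000,5.877)–(0.484,5.000)
cell (1,2): code 0100 → (1.173,3.000)–(2.000,2.613)
cell (1,3): code 1110 → (1.000,3.097)–(1.173,3.000)
cell (1,5): code 1101 → (1.140,6.000)–(1.000,5.877)
cell (1,6): code 1000 → (2.000,6.394)–(1.140,6.000)
cell (2,2): code 0010 → (2.000,2.613)–(2.744,3.000)
cell (2,3): code 0111 → (2.744,3.000)–(3.000,3.141)
cell (2,6): code 1001 → (3.000,6.003)–(2.000,6.394)
cell (3,3): code 0010 → (3.000,3.141)–(3.600,4.000)
cell (3,4): code 0011 → (3.600,4.000)–(3.931,5.000)
cell (3,5): code 0011 → (3.931,5.000)–(3.005,6.000)
cell (3,6): code 0001 → (3.005,6.000)–(3.000,6.003)
cell (4,4): code 0100 → (4.046,5.000)–(5.000,4.149)
cell (4,5): code 1000 → (5.000,5.957)–(4.046,5.000)
cell (5,4): code 0110 → (5.000,4.149)–(6.000,4.287)
cell (5,5): code 1001 → (6.000,5.910)–(5.000,5.957)
cell (6,4): code 0010 → (6.000,4.287)–(6.524,5.000)
cell (6,5): code 0001 → (6.524,5.000)–(6.000,5.910)
total: 20 segments, chained into 2 closed loop(s), length Σ = 17.529641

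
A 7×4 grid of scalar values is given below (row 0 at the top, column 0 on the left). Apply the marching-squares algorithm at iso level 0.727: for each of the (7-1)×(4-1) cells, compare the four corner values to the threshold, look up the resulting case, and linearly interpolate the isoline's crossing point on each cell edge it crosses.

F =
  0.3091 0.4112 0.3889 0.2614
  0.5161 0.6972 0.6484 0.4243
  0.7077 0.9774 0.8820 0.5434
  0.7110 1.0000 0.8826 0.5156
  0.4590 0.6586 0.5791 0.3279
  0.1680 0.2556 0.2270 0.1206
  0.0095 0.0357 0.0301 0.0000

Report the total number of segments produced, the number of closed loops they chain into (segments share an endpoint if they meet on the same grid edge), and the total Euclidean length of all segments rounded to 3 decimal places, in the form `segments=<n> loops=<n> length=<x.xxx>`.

segments=8 loops=1 length=8.065

cell (1,0): code 0100 → (1.106,1.000)–(2.000,0.072)
cell (1,1): code 1100 → (1.336,2.000)–(1.106,1.000)
cell (1,2): code 1000 → (2.000,2.458)–(1.336,2.000)
cell (2,0): code 0110 → (2.000,0.072)–(3.000,0.055)
cell (2,2): code 1001 → (3.000,2.424)–(2.000,2.458)
cell (3,0): code 0010 → (3.000,0.055)–(3.800,1.000)
cell (3,1): code 0011 → (3.800,1.000)–(3.513,2.000)
cell (3,2): code 0001 → (3.513,2.000)–(3.000,2.424)
total: 8 segments, chained into 1 closed loop(s), length Σ = 8.064890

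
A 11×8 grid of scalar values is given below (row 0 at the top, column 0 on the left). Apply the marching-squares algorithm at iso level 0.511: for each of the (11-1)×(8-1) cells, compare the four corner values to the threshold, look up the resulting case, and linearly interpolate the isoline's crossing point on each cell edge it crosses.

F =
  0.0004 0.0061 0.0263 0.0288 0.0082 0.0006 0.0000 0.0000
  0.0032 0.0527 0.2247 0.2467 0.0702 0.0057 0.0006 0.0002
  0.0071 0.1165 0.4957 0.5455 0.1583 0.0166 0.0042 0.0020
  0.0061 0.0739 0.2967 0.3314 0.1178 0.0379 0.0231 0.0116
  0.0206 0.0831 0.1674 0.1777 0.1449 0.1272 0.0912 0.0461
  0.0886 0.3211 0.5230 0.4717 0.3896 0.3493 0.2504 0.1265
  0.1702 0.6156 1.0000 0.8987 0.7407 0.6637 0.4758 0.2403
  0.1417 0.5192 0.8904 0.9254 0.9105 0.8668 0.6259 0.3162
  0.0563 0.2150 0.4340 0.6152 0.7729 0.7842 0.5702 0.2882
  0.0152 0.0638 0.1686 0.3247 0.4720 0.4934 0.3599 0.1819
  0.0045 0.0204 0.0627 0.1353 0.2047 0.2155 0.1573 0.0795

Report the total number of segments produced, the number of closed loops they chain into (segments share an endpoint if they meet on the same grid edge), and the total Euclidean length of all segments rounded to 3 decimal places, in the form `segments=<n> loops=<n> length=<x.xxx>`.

cell (1,2): code 0100 → (1.885,3.000)–(2.000,2.307)
cell (1,3): code 1000 → (2.000,3.089)–(1.885,3.000)
cell (2,2): code 0010 → (2.000,2.307)–(2.161,3.000)
cell (2,3): code 0001 → (2.161,3.000)–(2.000,3.089)
cell (4,1): code 0100 → (4.966,2.000)–(5.000,1.941)
cell (4,2): code 1000 → (5.000,2.234)–(4.966,2.000)
cell (5,0): code 0100 → (5.645,1.000)–(6.000,0.765)
cell (5,1): code 1110 → (5.000,1.941)–(5.645,1.000)
cell (5,2): code 1101 → (5.092,3.000)–(5.000,2.234)
cell (5,3): code 1100 → (5.346,4.000)–(5.092,3.000)
cell (5,4): code 1100 → (5.514,5.000)–(5.346,4.000)
cell (5,5): code 1000 → (6.000,5.813)–(5.514,5.000)
cell (6,0): code 0110 → (6.000,0.765)–(7.000,0.978)
cell (6,5): code 1101 → (6.235,6.000)–(6.000,5.813)
cell (6,6): code 1000 → (7.000,6.371)–(6.235,6.000)
cell (7,0): code 0010 → (7.000,0.978)–(7.027,1.000)
cell (7,1): code 0011 → (7.027,1.000)–(7.831,2.000)
cell (7,2): code 0111 → (7.831,2.000)–(8.000,2.425)
cell (7,6): code 1001 → (8.000,6.210)–(7.000,6.371)
cell (8,2): code 0010 → (8.000,2.425)–(8.359,3.000)
cell (8,3): code 0011 → (8.359,3.000)–(8.870,4.000)
cell (8,4): code 0011 → (8.870,4.000)–(8.939,5.000)
cell (8,5): code 0011 → (8.939,5.000)–(8.282,6.000)
cell (8,6): code 0001 → (8.282,6.000)–(8.000,6.210)
total: 24 segments, chained into 2 closed loop(s), length Σ = 16.691534

segments=24 loops=2 length=16.692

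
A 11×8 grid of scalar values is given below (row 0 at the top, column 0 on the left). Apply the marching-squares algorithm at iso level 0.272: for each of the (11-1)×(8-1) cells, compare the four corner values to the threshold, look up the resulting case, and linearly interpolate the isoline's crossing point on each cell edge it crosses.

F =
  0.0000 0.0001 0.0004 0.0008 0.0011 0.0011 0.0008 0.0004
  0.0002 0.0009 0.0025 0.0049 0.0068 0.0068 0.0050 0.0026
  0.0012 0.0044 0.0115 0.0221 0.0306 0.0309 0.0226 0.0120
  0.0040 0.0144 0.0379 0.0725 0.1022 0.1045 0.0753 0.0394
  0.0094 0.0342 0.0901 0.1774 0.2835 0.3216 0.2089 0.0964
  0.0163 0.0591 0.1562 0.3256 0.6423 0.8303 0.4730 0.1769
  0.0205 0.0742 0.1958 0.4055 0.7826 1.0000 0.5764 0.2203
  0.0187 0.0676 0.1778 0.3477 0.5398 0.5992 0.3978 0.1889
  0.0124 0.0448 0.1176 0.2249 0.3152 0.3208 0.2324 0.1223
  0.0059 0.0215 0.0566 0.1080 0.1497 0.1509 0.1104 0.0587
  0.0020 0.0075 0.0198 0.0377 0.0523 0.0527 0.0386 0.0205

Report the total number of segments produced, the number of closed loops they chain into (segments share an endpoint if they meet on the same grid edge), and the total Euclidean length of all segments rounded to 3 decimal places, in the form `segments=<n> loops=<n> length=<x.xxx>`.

segments=18 loops=1 length=14.009

cell (3,3): code 0100 → (3.937,4.000)–(4.000,3.892)
cell (3,4): code 1100 → (3.772,5.000)–(3.937,4.000)
cell (3,5): code 1000 → (4.000,5.440)–(3.772,5.000)
cell (4,2): code 0100 → (4.638,3.000)–(5.000,2.684)
cell (4,3): code 1110 → (4.000,3.892)–(4.638,3.000)
cell (4,5): code 1101 → (4.239,6.000)–(4.000,5.440)
cell (4,6): code 1000 → (5.000,6.679)–(4.239,6.000)
cell (5,2): code 0110 → (5.000,2.684)–(6.000,2.363)
cell (5,6): code 1001 → (6.000,6.855)–(5.000,6.679)
cell (6,2): code 0110 → (6.000,2.363)–(7.000,2.554)
cell (6,6): code 1001 → (7.000,6.602)–(6.000,6.855)
cell (7,2): code 0010 → (7.000,2.554)–(7.616,3.000)
cell (7,3): code 0111 → (7.616,3.000)–(8.000,3.522)
cell (7,5): code 1011 → (8.000,5.552)–(7.761,6.000)
cell (7,6): code 0001 → (7.761,6.000)–(7.000,6.602)
cell (8,3): code 0010 → (8.000,3.522)–(8.261,4.000)
cell (8,4): code 0011 → (8.261,4.000)–(8.287,5.000)
cell (8,5): code 0001 → (8.287,5.000)–(8.000,5.552)
total: 18 segments, chained into 1 closed loop(s), length Σ = 14.009249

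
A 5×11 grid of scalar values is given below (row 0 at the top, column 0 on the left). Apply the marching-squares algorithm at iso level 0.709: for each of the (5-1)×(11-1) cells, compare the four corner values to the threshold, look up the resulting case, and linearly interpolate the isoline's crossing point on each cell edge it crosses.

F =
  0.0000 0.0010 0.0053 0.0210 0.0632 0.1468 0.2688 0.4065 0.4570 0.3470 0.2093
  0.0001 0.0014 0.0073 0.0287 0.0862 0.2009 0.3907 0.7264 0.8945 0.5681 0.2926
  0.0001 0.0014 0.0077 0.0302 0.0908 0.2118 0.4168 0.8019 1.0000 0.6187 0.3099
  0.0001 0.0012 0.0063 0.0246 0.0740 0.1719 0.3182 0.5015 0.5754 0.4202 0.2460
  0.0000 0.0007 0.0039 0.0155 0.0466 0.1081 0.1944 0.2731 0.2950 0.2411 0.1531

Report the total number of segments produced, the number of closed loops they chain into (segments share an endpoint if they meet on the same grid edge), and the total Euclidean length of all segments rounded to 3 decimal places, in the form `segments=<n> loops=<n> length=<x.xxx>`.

segments=8 loops=1 length=6.373

cell (0,6): code 0100 → (0.946,7.000)–(1.000,6.948)
cell (0,7): code 1100 → (0.576,8.000)–(0.946,7.000)
cell (0,8): code 1000 → (1.000,8.568)–(0.576,8.000)
cell (1,6): code 0110 → (1.000,6.948)–(2.000,6.759)
cell (1,8): code 1001 → (2.000,8.763)–(1.000,8.568)
cell (2,6): code 0010 → (2.000,6.759)–(2.309,7.000)
cell (2,7): code 0011 → (2.309,7.000)–(2.685,8.000)
cell (2,8): code 0001 → (2.685,8.000)–(2.000,8.763)
total: 8 segments, chained into 1 closed loop(s), length Σ = 6.373243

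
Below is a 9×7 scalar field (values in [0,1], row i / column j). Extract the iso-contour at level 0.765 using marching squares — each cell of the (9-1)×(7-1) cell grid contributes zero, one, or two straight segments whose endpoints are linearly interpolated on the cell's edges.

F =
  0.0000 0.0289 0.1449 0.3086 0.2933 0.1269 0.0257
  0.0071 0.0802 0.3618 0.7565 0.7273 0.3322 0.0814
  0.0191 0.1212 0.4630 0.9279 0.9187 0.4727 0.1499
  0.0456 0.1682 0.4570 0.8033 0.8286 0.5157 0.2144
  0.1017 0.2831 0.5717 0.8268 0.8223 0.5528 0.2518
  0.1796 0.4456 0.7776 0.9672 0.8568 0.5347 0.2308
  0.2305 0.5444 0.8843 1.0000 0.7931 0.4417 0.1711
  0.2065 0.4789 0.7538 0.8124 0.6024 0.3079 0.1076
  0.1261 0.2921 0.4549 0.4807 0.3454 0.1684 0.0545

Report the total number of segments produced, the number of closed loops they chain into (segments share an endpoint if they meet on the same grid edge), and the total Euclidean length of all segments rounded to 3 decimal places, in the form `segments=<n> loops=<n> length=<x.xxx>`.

segments=18 loops=1 length=14.891

cell (1,2): code 0100 → (1.050,3.000)–(2.000,2.650)
cell (1,3): code 1100 → (1.197,4.000)–(1.050,3.000)
cell (1,4): code 1000 → (2.000,4.345)–(1.197,4.000)
cell (2,2): code 0110 → (2.000,2.650)–(3.000,2.889)
cell (2,4): code 1001 → (3.000,4.203)–(2.000,4.345)
cell (3,2): code 0110 → (3.000,2.889)–(4.000,2.758)
cell (3,4): code 1001 → (4.000,4.213)–(3.000,4.203)
cell (4,1): code 0100 → (4.939,2.000)–(5.000,1.962)
cell (4,2): code 1110 → (4.000,2.758)–(4.939,2.000)
cell (4,4): code 1001 → (5.000,4.285)–(4.000,4.213)
cell (5,1): code 0110 → (5.000,1.962)–(6.000,1.649)
cell (5,4): code 1001 → (6.000,4.080)–(5.000,4.285)
cell (6,1): code 0010 → (6.000,1.649)–(6.914,2.000)
cell (6,2): code 0111 → (6.914,2.000)–(7.000,2.191)
cell (6,3): code 1011 → (7.000,3.226)–(6.147,4.000)
cell (6,4): code 0001 → (6.147,4.000)–(6.000,4.080)
cell (7,2): code 0010 → (7.000,2.191)–(7.143,3.000)
cell (7,3): code 0001 → (7.143,3.000)–(7.000,3.226)
total: 18 segments, chained into 1 closed loop(s), length Σ = 14.890994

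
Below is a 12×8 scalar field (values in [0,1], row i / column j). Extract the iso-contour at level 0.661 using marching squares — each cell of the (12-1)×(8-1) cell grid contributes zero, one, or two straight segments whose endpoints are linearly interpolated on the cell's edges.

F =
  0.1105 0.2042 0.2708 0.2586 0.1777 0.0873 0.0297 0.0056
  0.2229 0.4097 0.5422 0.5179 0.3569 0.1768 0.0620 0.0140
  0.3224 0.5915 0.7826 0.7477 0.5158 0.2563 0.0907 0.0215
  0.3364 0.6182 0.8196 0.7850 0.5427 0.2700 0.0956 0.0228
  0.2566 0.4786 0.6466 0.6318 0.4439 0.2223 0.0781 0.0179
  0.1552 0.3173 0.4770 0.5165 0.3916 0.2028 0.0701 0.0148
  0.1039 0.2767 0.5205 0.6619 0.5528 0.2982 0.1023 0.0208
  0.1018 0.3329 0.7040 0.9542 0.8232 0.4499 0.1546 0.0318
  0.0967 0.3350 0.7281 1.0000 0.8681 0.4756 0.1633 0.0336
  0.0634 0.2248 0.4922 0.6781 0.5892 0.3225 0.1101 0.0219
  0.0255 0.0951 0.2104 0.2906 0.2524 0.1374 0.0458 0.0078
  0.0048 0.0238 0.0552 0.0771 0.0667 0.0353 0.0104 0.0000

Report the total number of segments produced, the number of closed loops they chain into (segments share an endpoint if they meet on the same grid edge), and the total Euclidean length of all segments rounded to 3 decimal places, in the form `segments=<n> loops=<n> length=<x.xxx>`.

segments=22 loops=2 length=16.442

cell (1,1): code 0100 → (1.494,2.000)–(2.000,1.364)
cell (1,2): code 1100 → (1.623,3.000)–(1.494,2.000)
cell (1,3): code 1000 → (2.000,3.374)–(1.623,3.000)
cell (2,1): code 0110 → (2.000,1.364)–(3.000,1.213)
cell (2,3): code 1001 → (3.000,3.512)–(2.000,3.374)
cell (3,1): code 0010 → (3.000,1.213)–(3.917,2.000)
cell (3,2): code 0011 → (3.917,2.000)–(3.809,3.000)
cell (3,3): code 0001 → (3.809,3.000)–(3.000,3.512)
cell (5,2): code 0100 → (5.994,3.000)–(6.000,2.994)
cell (5,3): code 1000 → (6.000,3.008)–(5.994,3.000)
cell (6,1): code 0100 → (6.766,2.000)–(7.000,1.884)
cell (6,2): code 1110 → (6.000,2.994)–(6.766,2.000)
cell (6,3): code 1101 → (6.400,4.000)–(6.000,3.008)
cell (6,4): code 1000 → (7.000,4.435)–(6.400,4.000)
cell (7,1): code 0110 → (7.000,1.884)–(8.000,1.829)
cell (7,4): code 1001 → (8.000,4.528)–(7.000,4.435)
cell (8,1): code 0010 → (8.000,1.829)–(8.284,2.000)
cell (8,2): code 0111 → (8.284,2.000)–(9.000,2.908)
cell (8,3): code 1011 → (9.000,3.192)–(8.743,4.000)
cell (8,4): code 0001 → (8.743,4.000)–(8.000,4.528)
cell (9,2): code 0010 → (9.000,2.908)–(9.044,3.000)
cell (9,3): code 0001 → (9.044,3.000)–(9.000,3.192)
total: 22 segments, chained into 2 closed loop(s), length Σ = 16.441753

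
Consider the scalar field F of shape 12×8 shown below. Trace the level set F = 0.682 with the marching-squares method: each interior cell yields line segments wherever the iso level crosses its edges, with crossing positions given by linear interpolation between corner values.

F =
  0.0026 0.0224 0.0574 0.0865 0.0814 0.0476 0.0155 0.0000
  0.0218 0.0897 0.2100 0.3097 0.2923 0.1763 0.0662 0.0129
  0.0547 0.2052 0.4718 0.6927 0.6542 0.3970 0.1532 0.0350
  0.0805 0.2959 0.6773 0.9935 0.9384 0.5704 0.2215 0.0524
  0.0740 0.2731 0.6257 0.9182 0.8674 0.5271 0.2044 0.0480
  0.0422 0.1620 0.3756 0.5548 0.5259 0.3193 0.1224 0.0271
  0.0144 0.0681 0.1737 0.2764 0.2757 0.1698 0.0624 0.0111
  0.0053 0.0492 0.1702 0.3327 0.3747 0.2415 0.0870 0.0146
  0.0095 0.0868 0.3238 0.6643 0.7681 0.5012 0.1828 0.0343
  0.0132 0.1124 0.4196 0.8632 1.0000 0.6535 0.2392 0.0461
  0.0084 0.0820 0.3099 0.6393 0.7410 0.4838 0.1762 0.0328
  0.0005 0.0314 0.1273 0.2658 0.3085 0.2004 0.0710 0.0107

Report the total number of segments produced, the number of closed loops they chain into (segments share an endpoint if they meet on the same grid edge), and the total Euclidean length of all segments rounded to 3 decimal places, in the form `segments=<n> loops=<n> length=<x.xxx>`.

segments=20 loops=2 length=15.459

cell (1,2): code 0100 → (1.972,3.000)–(2.000,2.952)
cell (1,3): code 1000 → (2.000,3.278)–(1.972,3.000)
cell (2,2): code 0110 → (2.000,2.952)–(3.000,2.015)
cell (2,3): code 1101 → (2.098,4.000)–(2.000,3.278)
cell (2,4): code 1000 → (3.000,4.697)–(2.098,4.000)
cell (3,2): code 0110 → (3.000,2.015)–(4.000,2.192)
cell (3,4): code 1001 → (4.000,4.545)–(3.000,4.697)
cell (4,2): code 0010 → (4.000,2.192)–(4.650,3.000)
cell (4,3): code 0011 → (4.650,3.000)–(4.543,4.000)
cell (4,4): code 0001 → (4.543,4.000)–(4.000,4.545)
cell (7,3): code 0100 → (7.781,4.000)–(8.000,3.171)
cell (7,4): code 1000 → (8.000,4.323)–(7.781,4.000)
cell (8,2): code 0100 → (8.089,3.000)–(9.000,2.592)
cell (8,3): code 1110 → (8.000,3.171)–(8.089,3.000)
cell (8,4): code 1001 → (9.000,4.918)–(8.000,4.323)
cell (9,2): code 0010 → (9.000,2.592)–(9.809,3.000)
cell (9,3): code 0111 → (9.809,3.000)–(10.000,3.420)
cell (9,4): code 1001 → (10.000,4.229)–(9.000,4.918)
cell (10,3): code 0010 → (10.000,3.420)–(10.136,4.000)
cell (10,4): code 0001 → (10.136,4.000)–(10.000,4.229)
total: 20 segments, chained into 2 closed loop(s), length Σ = 15.459265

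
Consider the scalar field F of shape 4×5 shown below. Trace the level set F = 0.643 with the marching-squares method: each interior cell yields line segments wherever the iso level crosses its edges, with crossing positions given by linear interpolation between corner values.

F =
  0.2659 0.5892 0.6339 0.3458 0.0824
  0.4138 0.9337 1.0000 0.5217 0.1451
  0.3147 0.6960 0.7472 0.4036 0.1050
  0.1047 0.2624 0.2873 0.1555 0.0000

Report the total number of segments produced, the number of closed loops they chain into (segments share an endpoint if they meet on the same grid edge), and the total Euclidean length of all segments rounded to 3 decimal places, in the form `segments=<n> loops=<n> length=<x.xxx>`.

segments=8 loops=1 length=6.996

cell (0,0): code 0100 → (0.156,1.000)–(1.000,0.441)
cell (0,1): code 1100 → (0.025,2.000)–(0.156,1.000)
cell (0,2): code 1000 → (1.000,2.746)–(0.025,2.000)
cell (1,0): code 0110 → (1.000,0.441)–(2.000,0.861)
cell (1,2): code 1001 → (2.000,2.303)–(1.000,2.746)
cell (2,0): code 0010 → (2.000,0.861)–(2.122,1.000)
cell (2,1): code 0011 → (2.122,1.000)–(2.227,2.000)
cell (2,2): code 0001 → (2.227,2.000)–(2.000,2.303)
total: 8 segments, chained into 1 closed loop(s), length Σ = 6.996407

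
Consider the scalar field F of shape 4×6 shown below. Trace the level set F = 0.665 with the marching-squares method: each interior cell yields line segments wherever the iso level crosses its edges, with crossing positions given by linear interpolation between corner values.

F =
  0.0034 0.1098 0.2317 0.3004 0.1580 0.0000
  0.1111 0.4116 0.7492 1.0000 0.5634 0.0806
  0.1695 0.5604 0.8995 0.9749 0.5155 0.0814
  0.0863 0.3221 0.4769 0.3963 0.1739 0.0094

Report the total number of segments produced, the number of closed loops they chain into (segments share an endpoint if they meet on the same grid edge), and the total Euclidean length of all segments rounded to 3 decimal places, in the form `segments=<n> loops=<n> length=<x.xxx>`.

segments=8 loops=1 length=7.097

cell (0,1): code 0100 → (0.837,2.000)–(1.000,1.751)
cell (0,2): code 1100 → (0.521,3.000)–(0.837,2.000)
cell (0,3): code 1000 → (1.000,3.767)–(0.521,3.000)
cell (1,1): code 0110 → (1.000,1.751)–(2.000,1.308)
cell (1,3): code 1001 → (2.000,3.675)–(1.000,3.767)
cell (2,1): code 0010 → (2.000,1.308)–(2.555,2.000)
cell (2,2): code 0011 → (2.555,2.000)–(2.536,3.000)
cell (2,3): code 0001 → (2.536,3.000)–(2.000,3.675)
total: 8 segments, chained into 1 closed loop(s), length Σ = 7.096866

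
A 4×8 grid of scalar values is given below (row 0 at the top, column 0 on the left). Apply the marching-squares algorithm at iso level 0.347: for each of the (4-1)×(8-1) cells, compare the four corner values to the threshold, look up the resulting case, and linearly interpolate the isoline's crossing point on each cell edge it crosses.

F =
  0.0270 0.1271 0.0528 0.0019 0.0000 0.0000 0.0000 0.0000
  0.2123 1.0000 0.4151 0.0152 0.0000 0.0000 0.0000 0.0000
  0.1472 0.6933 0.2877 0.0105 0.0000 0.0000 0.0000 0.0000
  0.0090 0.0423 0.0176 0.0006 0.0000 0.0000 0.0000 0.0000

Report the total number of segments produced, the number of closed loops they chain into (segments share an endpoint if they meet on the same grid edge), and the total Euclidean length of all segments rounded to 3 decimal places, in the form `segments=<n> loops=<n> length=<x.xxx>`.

cell (0,0): code 0100 → (0.252,1.000)–(1.000,0.171)
cell (0,1): code 1100 → (0.812,2.000)–(0.252,1.000)
cell (0,2): code 1000 → (1.000,2.170)–(0.812,2.000)
cell (1,0): code 0110 → (1.000,0.171)–(2.000,0.366)
cell (1,1): code 1011 → (2.000,1.854)–(1.535,2.000)
cell (1,2): code 0001 → (1.535,2.000)–(1.000,2.170)
cell (2,0): code 0010 → (2.000,0.366)–(2.532,1.000)
cell (2,1): code 0001 → (2.532,1.000)–(2.000,1.854)
total: 8 segments, chained into 1 closed loop(s), length Σ = 6.417803

segments=8 loops=1 length=6.418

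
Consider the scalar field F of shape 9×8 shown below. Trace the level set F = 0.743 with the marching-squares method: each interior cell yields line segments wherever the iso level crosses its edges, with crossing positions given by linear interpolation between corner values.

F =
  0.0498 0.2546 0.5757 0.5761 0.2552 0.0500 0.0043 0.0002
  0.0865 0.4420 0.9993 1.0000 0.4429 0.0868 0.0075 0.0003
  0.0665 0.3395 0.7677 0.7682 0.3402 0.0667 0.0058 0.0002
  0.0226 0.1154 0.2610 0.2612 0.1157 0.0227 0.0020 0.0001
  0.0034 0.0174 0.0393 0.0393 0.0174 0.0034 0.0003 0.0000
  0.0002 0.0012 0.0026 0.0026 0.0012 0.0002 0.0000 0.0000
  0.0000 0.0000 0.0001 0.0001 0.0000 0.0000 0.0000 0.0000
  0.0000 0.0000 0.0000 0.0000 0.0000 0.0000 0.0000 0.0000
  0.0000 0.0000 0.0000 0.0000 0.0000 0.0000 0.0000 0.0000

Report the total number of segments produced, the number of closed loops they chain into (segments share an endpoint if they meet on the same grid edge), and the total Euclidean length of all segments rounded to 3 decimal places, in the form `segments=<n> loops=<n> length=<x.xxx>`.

segments=8 loops=1 length=5.830

cell (0,1): code 0100 → (0.395,2.000)–(1.000,1.540)
cell (0,2): code 1100 → (0.394,3.000)–(0.395,2.000)
cell (0,3): code 1000 → (1.000,3.461)–(0.394,3.000)
cell (1,1): code 0110 → (1.000,1.540)–(2.000,1.942)
cell (1,3): code 1001 → (2.000,3.059)–(1.000,3.461)
cell (2,1): code 0010 → (2.000,1.942)–(2.049,2.000)
cell (2,2): code 0011 → (2.049,2.000)–(2.050,3.000)
cell (2,3): code 0001 → (2.050,3.000)–(2.000,3.059)
total: 8 segments, chained into 1 closed loop(s), length Σ = 5.830198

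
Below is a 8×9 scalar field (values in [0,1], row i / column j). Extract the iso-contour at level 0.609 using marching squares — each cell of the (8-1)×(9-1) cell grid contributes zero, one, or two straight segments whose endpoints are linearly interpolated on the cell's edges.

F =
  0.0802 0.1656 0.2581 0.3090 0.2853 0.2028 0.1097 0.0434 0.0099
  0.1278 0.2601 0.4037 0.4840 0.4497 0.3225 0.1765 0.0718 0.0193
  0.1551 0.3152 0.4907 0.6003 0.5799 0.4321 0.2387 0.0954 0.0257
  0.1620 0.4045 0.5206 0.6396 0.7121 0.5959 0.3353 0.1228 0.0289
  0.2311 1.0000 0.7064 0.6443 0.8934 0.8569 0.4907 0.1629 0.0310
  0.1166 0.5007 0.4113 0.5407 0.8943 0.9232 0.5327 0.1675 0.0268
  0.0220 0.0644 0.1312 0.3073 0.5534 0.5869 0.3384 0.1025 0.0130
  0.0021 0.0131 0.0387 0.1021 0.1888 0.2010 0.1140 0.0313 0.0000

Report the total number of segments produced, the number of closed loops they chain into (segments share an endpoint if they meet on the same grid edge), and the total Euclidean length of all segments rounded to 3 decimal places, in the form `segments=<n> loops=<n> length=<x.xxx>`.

cell (2,2): code 0100 → (2.221,3.000)–(3.000,2.743)
cell (2,3): code 1100 → (2.220,4.000)–(2.221,3.000)
cell (2,4): code 1000 → (3.000,4.887)–(2.220,4.000)
cell (3,0): code 0100 → (3.343,1.000)–(4.000,0.491)
cell (3,1): code 1100 → (3.476,2.000)–(3.343,1.000)
cell (3,2): code 1110 → (3.000,2.743)–(3.476,2.000)
cell (3,4): code 1101 → (3.050,5.000)–(3.000,4.887)
cell (3,5): code 1000 → (4.000,5.677)–(3.050,5.000)
cell (4,0): code 0010 → (4.000,0.491)–(4.783,1.000)
cell (4,1): code 0011 → (4.783,1.000)–(4.330,2.000)
cell (4,2): code 0011 → (4.330,2.000)–(4.341,3.000)
cell (4,3): code 0111 → (4.341,3.000)–(5.000,3.193)
cell (4,5): code 1001 → (5.000,5.805)–(4.000,5.677)
cell (5,3): code 0010 → (5.000,3.193)–(5.837,4.000)
cell (5,4): code 0011 → (5.837,4.000)–(5.934,5.000)
cell (5,5): code 0001 → (5.934,5.000)–(5.000,5.805)
total: 16 segments, chained into 1 closed loop(s), length Σ = 15.139346

segments=16 loops=1 length=15.139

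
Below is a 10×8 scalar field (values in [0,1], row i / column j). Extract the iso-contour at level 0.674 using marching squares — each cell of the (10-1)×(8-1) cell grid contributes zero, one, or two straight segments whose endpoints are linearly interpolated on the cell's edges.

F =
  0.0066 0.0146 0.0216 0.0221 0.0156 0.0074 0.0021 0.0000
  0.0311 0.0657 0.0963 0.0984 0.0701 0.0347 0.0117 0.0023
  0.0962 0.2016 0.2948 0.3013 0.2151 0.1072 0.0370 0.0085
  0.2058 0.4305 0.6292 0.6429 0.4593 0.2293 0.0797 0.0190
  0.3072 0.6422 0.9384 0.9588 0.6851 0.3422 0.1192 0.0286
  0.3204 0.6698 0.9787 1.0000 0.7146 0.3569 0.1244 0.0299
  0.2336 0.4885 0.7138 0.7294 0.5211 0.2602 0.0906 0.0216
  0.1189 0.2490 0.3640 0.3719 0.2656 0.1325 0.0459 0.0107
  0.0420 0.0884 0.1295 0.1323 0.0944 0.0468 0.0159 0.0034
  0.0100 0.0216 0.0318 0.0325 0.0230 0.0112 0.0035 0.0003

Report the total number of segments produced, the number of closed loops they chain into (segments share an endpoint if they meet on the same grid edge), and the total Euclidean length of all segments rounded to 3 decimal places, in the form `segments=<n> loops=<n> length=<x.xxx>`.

segments=12 loops=1 length=9.740

cell (3,1): code 0100 → (3.145,2.000)–(4.000,1.107)
cell (3,2): code 1100 → (3.098,3.000)–(3.145,2.000)
cell (3,3): code 1100 → (3.951,4.000)–(3.098,3.000)
cell (3,4): code 1000 → (4.000,4.032)–(3.951,4.000)
cell (4,1): code 0110 → (4.000,1.107)–(5.000,1.014)
cell (4,4): code 1001 → (5.000,4.114)–(4.000,4.032)
cell (5,1): code 0110 → (5.000,1.014)–(6.000,1.823)
cell (5,3): code 1011 → (6.000,3.266)–(5.210,4.000)
cell (5,4): code 0001 → (5.210,4.000)–(5.000,4.114)
cell (6,1): code 0010 → (6.000,1.823)–(6.114,2.000)
cell (6,2): code 0011 → (6.114,2.000)–(6.155,3.000)
cell (6,3): code 0001 → (6.155,3.000)–(6.000,3.266)
total: 12 segments, chained into 1 closed loop(s), length Σ = 9.740325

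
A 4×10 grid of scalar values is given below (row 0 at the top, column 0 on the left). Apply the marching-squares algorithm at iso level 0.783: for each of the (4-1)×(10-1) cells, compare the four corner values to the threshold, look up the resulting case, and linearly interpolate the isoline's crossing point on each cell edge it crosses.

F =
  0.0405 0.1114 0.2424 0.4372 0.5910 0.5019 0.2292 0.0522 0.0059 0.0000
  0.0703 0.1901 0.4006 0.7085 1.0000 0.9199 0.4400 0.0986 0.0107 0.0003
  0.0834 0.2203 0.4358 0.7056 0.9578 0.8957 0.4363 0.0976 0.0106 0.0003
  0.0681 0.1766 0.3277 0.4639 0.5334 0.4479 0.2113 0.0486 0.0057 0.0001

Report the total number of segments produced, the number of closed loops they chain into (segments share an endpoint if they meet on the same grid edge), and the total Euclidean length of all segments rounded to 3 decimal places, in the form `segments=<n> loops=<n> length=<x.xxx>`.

cell (0,3): code 0100 → (0.469,4.000)–(1.000,3.256)
cell (0,4): code 1100 → (0.672,5.000)–(0.469,4.000)
cell (0,5): code 1000 → (1.000,5.285)–(0.672,5.000)
cell (1,3): code 0110 → (1.000,3.256)–(2.000,3.307)
cell (1,5): code 1001 → (2.000,5.245)–(1.000,5.285)
cell (2,3): code 0010 → (2.000,3.307)–(2.412,4.000)
cell (2,4): code 0011 → (2.412,4.000)–(2.252,5.000)
cell (2,5): code 0001 → (2.252,5.000)–(2.000,5.245)
total: 8 segments, chained into 1 closed loop(s), length Σ = 6.541449

segments=8 loops=1 length=6.541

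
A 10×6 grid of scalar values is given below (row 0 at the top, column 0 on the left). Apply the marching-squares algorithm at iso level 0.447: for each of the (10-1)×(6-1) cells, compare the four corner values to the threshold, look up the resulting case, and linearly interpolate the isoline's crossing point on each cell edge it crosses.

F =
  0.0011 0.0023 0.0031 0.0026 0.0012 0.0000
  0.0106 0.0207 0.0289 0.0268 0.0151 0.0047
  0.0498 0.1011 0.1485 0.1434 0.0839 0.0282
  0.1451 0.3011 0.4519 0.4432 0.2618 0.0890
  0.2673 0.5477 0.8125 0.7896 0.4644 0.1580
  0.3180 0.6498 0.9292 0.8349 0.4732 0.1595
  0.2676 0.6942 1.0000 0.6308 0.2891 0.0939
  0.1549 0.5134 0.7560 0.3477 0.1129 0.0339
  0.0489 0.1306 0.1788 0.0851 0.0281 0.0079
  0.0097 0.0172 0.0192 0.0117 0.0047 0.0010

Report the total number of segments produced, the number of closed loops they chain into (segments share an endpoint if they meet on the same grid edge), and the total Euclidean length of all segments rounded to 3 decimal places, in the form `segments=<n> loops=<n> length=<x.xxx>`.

cell (2,1): code 0100 → (2.984,2.000)–(3.000,1.968)
cell (2,2): code 1000 → (3.000,2.563)–(2.984,2.000)
cell (3,0): code 0100 → (3.592,1.000)–(4.000,0.641)
cell (3,1): code 1110 → (3.000,1.968)–(3.592,1.000)
cell (3,2): code 1101 → (3.011,3.000)–(3.000,2.563)
cell (3,3): code 1100 → (3.914,4.000)–(3.011,3.000)
cell (3,4): code 1000 → (4.000,4.057)–(3.914,4.000)
cell (4,0): code 0110 → (4.000,0.641)–(5.000,0.389)
cell (4,4): code 1001 → (5.000,4.084)–(4.000,4.057)
cell (5,0): code 0110 → (5.000,0.389)–(6.000,0.421)
cell (5,3): code 1011 → (6.000,3.538)–(5.142,4.000)
cell (5,4): code 0001 → (5.142,4.000)–(5.000,4.084)
cell (6,0): code 0110 → (6.000,0.421)–(7.000,0.815)
cell (6,2): code 1011 → (7.000,2.757)–(6.649,3.000)
cell (6,3): code 0001 → (6.649,3.000)–(6.000,3.538)
cell (7,0): code 0010 → (7.000,0.815)–(7.173,1.000)
cell (7,1): code 0011 → (7.173,1.000)–(7.535,2.000)
cell (7,2): code 0001 → (7.535,2.000)–(7.000,2.757)
total: 18 segments, chained into 1 closed loop(s), length Σ = 12.925449

segments=18 loops=1 length=12.925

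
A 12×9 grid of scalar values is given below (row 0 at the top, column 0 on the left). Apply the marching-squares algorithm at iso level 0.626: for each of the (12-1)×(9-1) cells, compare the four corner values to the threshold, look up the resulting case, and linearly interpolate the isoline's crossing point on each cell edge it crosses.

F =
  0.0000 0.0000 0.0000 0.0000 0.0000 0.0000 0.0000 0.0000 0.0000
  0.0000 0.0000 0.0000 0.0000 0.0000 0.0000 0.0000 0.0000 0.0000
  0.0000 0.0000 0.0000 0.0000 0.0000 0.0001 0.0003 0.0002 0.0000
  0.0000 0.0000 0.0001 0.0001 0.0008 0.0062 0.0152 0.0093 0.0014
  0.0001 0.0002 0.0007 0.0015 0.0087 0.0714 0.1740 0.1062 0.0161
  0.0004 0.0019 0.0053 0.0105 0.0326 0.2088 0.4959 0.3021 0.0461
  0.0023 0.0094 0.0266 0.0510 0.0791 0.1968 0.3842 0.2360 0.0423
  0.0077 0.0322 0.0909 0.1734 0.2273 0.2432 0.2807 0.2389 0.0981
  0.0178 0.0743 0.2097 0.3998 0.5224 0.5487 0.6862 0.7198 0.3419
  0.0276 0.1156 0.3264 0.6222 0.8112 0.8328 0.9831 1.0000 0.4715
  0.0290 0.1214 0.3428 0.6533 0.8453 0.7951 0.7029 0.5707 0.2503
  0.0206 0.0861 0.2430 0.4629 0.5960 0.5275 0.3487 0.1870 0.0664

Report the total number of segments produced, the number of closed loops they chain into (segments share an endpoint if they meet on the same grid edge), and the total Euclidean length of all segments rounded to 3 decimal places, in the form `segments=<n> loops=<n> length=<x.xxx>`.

segments=16 loops=1 length=12.389

cell (7,5): code 0100 → (7.852,6.000)–(8.000,5.562)
cell (7,6): code 1100 → (7.805,7.000)–(7.852,6.000)
cell (7,7): code 1000 → (8.000,7.248)–(7.805,7.000)
cell (8,3): code 0100 → (8.359,4.000)–(9.000,3.020)
cell (8,4): code 1100 → (8.272,5.000)–(8.359,4.000)
cell (8,5): code 1110 → (8.000,5.562)–(8.272,5.000)
cell (8,7): code 1001 → (9.000,7.708)–(8.000,7.248)
cell (9,2): code 0100 → (9.122,3.000)–(10.000,2.912)
cell (9,3): code 1110 → (9.000,3.020)–(9.122,3.000)
cell (9,6): code 1011 → (10.000,6.582)–(9.871,7.000)
cell (9,7): code 0001 → (9.871,7.000)–(9.000,7.708)
cell (10,2): code 0010 → (10.000,2.912)–(10.143,3.000)
cell (10,3): code 0011 → (10.143,3.000)–(10.880,4.000)
cell (10,4): code 0011 → (10.880,4.000)–(10.632,5.000)
cell (10,5): code 0011 → (10.632,5.000)–(10.217,6.000)
cell (10,6): code 0001 → (10.217,6.000)–(10.000,6.582)
total: 16 segments, chained into 1 closed loop(s), length Σ = 12.388820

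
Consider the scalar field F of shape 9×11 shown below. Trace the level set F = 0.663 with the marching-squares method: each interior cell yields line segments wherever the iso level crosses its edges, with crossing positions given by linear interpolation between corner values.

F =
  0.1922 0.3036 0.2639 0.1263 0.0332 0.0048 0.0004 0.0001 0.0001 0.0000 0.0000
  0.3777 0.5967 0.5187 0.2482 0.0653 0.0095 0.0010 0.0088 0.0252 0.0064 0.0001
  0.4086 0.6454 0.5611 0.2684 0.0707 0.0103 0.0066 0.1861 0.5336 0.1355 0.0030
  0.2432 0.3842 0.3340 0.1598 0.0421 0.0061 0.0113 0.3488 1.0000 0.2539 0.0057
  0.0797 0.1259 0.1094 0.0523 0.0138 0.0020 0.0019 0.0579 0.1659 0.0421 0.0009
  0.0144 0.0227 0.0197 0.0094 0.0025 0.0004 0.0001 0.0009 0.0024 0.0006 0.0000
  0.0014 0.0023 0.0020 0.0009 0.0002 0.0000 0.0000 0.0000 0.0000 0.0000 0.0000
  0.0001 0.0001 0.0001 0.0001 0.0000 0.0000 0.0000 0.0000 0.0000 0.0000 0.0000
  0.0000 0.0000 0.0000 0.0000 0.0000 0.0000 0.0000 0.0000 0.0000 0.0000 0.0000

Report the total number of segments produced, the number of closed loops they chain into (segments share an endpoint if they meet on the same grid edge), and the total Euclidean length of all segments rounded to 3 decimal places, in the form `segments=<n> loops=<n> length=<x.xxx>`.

cell (2,7): code 0100 → (2.277,8.000)–(3.000,7.482)
cell (2,8): code 1000 → (3.000,8.452)–(2.277,8.000)
cell (3,7): code 0010 → (3.000,7.482)–(3.404,8.000)
cell (3,8): code 0001 → (3.404,8.000)–(3.000,8.452)
total: 4 segments, chained into 1 closed loop(s), length Σ = 3.003441

segments=4 loops=1 length=3.003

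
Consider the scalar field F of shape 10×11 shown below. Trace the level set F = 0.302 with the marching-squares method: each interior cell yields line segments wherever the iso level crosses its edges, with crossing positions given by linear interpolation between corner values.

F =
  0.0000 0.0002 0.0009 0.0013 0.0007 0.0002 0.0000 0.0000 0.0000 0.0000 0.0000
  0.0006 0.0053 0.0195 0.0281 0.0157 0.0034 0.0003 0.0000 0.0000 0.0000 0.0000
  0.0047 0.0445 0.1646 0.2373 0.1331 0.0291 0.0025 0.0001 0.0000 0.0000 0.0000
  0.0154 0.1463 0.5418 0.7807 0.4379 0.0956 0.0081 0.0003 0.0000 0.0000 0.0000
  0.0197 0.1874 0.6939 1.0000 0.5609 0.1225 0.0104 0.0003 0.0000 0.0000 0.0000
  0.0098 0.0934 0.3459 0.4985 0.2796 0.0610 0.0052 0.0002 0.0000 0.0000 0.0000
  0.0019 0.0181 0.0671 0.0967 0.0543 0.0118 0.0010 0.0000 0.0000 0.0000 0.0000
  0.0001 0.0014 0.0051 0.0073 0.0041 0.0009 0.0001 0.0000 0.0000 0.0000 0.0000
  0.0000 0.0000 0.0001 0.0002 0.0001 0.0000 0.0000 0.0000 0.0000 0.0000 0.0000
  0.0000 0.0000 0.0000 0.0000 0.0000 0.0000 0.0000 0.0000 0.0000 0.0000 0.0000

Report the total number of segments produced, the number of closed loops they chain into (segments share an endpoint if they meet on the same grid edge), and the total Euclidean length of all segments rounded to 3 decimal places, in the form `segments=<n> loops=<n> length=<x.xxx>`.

cell (2,1): code 0100 → (2.364,2.000)–(3.000,1.394)
cell (2,2): code 1100 → (2.119,3.000)–(2.364,2.000)
cell (2,3): code 1100 → (2.554,4.000)–(2.119,3.000)
cell (2,4): code 1000 → (3.000,4.397)–(2.554,4.000)
cell (3,1): code 0110 → (3.000,1.394)–(4.000,1.226)
cell (3,4): code 1001 → (4.000,4.591)–(3.000,4.397)
cell (4,1): code 0110 → (4.000,1.226)–(5.000,1.826)
cell (4,3): code 1011 → (5.000,3.898)–(4.920,4.000)
cell (4,4): code 0001 → (4.920,4.000)–(4.000,4.591)
cell (5,1): code 0010 → (5.000,1.826)–(5.157,2.000)
cell (5,2): code 0011 → (5.157,2.000)–(5.489,3.000)
cell (5,3): code 0001 → (5.489,3.000)–(5.000,3.898)
total: 12 segments, chained into 1 closed loop(s), length Σ = 10.327851

segments=12 loops=1 length=10.328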